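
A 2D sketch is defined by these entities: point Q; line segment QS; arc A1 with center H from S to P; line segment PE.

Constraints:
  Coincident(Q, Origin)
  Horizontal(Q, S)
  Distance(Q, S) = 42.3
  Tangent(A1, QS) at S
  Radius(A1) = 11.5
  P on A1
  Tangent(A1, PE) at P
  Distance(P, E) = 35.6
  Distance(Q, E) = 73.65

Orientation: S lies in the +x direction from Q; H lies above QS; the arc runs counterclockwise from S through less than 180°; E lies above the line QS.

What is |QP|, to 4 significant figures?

54.67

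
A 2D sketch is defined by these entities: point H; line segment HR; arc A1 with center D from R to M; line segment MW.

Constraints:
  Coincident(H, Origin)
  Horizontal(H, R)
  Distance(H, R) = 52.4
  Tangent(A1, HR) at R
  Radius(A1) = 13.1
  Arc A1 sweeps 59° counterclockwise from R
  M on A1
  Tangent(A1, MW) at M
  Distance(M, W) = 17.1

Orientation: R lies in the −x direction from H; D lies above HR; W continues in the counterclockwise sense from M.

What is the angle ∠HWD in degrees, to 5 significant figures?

125.46°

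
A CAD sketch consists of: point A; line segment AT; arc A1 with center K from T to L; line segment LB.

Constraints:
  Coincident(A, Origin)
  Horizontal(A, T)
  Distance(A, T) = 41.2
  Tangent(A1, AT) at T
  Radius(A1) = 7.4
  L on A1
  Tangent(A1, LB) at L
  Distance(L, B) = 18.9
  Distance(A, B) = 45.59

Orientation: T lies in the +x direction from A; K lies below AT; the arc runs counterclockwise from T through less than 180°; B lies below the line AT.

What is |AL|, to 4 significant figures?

34.92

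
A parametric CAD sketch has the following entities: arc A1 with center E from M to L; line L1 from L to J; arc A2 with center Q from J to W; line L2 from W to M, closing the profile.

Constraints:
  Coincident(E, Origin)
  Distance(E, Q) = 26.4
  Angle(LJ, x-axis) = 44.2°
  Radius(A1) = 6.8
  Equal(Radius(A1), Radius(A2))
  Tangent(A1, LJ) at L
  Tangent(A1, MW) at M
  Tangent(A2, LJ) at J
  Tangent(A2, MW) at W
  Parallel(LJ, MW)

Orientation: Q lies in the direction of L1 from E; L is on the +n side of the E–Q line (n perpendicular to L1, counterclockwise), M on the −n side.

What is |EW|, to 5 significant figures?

27.262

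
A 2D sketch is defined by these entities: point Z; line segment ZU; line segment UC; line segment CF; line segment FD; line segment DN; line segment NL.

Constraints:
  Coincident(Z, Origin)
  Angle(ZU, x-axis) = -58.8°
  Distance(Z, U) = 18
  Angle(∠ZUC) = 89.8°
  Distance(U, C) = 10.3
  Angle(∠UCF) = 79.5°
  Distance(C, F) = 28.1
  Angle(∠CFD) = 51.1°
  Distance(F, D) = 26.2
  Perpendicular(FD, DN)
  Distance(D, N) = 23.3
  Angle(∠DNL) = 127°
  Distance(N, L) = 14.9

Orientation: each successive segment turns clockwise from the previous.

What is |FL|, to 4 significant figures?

35.29

Z is at the origin; ZU runs at -58.8° with length 18.0, so U = (9.324, -15.40). ∠ZUC = 89.8° gives UC at -149.0° from the x-axis; with |UC| = 10.3, C = (0.4957, -20.70). ∠UCF = 79.5° gives CF at 110.5° from the x-axis; with |CF| = 28.1, F = (-9.345, 5.619). ∠CFD = 51.1° gives FD at -18.40° from the x-axis; with |FD| = 26.2, D = (15.52, -2.651). FD is perpendicular to DN, so DN runs at -108.4°; with |DN| = 23.3, N = (8.161, -24.76). ∠DNL = 127.0° gives NL at -161.4° from the x-axis; with |NL| = 14.9, L = (-5.961, -29.51). Then |FL| = |L − F| = 35.29.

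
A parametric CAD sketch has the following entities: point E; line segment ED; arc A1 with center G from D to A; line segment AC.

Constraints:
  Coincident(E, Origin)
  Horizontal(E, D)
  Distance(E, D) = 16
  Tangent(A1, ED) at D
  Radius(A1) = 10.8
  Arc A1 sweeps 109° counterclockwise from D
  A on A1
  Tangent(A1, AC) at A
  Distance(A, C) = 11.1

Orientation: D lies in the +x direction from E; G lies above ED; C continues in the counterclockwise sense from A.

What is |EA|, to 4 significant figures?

29.87

E is at the origin; E and D share the same y with |ED| = 16.0 and D on the +x side, so D = (16.00, 0.000). Tangency of A1 to ED means the radius GD is perpendicular to ED, so G = D + (0, 10.8) = (16.00, 10.80). On A1, D sits at bearing -90° from G; a 109° counterclockwise sweep puts A at bearing 19°, so A = G + 10.8·(cos 19°, sin 19°) = (26.21, 14.32). Then |EA| = |A − E| = 29.87.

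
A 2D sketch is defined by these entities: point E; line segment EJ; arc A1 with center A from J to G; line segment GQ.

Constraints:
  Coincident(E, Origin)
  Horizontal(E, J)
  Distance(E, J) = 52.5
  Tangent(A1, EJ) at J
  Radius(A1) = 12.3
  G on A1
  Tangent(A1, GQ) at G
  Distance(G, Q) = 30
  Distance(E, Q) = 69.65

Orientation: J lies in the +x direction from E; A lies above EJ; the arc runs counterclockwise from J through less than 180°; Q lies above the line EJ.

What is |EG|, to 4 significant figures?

66.14

Checks: |AG| = 12.30 ✓; ∠(AG, GQ) = 90.00° ✓; |GQ| = 30.00 ✓; |EQ| = 69.65 ✓.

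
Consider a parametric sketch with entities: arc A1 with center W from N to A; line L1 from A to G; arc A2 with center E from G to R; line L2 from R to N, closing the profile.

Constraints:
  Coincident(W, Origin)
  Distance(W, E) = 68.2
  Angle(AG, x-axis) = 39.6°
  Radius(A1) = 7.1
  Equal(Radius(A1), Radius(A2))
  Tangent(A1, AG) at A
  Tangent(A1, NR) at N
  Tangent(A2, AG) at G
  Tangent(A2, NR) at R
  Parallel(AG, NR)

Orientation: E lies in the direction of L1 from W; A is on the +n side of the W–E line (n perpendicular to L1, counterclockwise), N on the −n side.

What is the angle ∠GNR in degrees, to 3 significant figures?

11.8°

The slot axis is L1's direction at 39.6°, so u = (cos 39.6°, sin 39.6°) = (0.771, 0.637) and n = (−sin 39.6°, cos 39.6°) = (-0.637, 0.771). W is at the origin and E lies 68.2 along u from W, so E = 68.2·u = (52.5, 43.5). Tangency of A1 to both parallel lines with radius 7.1 puts A and N at W ± 7.1·n: A = (-4.53, 5.47), N = (4.53, -5.47). Equal radii place G and R the same way about E: G = E + 7.1·n = (48.0, 48.9), R = E − 7.1·n = (57.1, 38.0). Then cos ∠GNR = NG·NR / (|NG||NR|), giving 11.8°.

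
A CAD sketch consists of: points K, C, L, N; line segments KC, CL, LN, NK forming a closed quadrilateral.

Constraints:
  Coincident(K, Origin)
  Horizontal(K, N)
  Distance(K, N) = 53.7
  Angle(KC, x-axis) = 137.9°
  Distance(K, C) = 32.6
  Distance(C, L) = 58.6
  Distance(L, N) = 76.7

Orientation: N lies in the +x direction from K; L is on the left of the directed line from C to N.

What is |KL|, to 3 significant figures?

67.5

Checks: |CL| = 58.60 ✓; |LN| = 76.70 ✓.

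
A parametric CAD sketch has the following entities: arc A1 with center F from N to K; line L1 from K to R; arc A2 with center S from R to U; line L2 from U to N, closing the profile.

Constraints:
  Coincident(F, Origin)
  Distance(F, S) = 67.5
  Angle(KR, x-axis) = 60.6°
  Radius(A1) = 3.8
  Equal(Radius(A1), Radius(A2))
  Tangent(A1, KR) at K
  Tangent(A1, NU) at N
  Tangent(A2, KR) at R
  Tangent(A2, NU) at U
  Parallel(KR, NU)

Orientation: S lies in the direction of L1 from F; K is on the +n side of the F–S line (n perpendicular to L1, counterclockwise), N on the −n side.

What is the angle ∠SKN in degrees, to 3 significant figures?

86.8°

F is at the origin and S lies 67.5 along u from F, so S = 67.5·u = (33.1, 58.8). Tangency of A1 to both parallel lines with radius 3.8 puts K and N at F ± 3.8·n: K = (-3.31, 1.87), N = (3.31, -1.87). Then cos ∠SKN = KS·KN / (|KS||KN|), giving 86.8°.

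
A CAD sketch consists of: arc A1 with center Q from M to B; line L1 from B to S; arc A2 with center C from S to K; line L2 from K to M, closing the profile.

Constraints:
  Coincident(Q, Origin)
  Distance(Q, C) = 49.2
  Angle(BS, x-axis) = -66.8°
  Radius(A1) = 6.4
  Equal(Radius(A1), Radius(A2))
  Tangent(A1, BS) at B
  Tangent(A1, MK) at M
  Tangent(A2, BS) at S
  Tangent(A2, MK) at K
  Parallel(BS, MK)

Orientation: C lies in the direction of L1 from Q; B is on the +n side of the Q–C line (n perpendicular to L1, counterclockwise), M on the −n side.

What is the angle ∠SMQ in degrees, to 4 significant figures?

75.42°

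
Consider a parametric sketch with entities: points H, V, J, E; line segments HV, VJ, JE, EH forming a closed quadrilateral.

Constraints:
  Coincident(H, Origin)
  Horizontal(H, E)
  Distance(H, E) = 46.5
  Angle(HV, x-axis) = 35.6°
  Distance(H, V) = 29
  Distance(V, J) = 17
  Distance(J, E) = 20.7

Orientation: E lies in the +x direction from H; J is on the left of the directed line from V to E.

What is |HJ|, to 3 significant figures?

44.9

H is at the origin; HE is horizontal with |HE| = 46.5 and E in +x, so E = (46.5, 0). HV runs at 35.6° with |HV| = 29.0, so V = (23.6, 16.9). J is determined by |VJ| = 17.0 and |JE| = 20.7 together: it lies at the intersection of circle(V, 17.0) and circle(E, 20.7). With |VE| = 28.5, the foot of the radical line on VE is 11.8 from V and the perpendicular offset is √(17.0² − 11.8²) = 12.3. Taking the left-of-VE solution: J = (40.3, 19.8).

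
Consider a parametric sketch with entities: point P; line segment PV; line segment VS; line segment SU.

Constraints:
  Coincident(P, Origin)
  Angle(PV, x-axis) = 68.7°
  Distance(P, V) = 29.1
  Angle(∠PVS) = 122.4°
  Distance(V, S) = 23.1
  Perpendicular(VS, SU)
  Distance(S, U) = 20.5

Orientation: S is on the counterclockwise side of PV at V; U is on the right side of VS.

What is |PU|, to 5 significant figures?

59.400

∠PVS = 122.4°, so VS runs at 68.7° + (180° − 122.4°) = 126.30° from the x-axis; with |VS| = 23.1, S = V + 23.1·(cos 126.30°, sin 126.30°) = (-3.1049, 45.729). The perpendicularity gives SU at right angles to VS; with |SU| = 20.5 on the right of VS, U = S + 20.5·(0.80593, 0.59201) = (13.417, 57.865). Then |PU| = |U − P| = 59.400.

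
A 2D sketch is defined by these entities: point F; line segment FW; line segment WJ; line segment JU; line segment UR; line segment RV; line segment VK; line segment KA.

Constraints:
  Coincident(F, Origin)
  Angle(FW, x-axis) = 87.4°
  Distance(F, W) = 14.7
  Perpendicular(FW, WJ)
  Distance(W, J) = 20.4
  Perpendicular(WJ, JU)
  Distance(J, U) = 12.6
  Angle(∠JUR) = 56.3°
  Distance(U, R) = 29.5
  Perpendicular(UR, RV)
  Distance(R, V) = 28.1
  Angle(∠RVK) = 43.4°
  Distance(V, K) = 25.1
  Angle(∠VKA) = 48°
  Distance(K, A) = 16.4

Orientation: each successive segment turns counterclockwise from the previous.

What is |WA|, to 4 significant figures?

11.31

F is at the origin; FW runs at 87.4° with length 14.7, so W = (0.6668, 14.68). The perpendicularity gives WJ at right angles to FW, so WJ runs at 177.4°; with |WJ| = 20.4, J = (-19.71, 15.61). WJ ⟂ JU, so JU runs at -92.60°; with |JU| = 12.6, U = (-20.28, 3.023). ∠JUR = 56.3° gives UR at 31.10° from the x-axis; with |UR| = 29.5, R = (4.976, 18.26). The perpendicularity gives RV at right angles to UR, so RV runs at 121.1°; with |RV| = 28.1, V = (-9.538, 42.32). ∠RVK = 43.4° gives VK at -102.3° from the x-axis; with |VK| = 25.1, K = (-14.89, 17.80). ∠VKA = 48.0° gives KA at 29.70° from the x-axis; with |KA| = 16.4, A = (-0.6400, 25.92). Then |WA| = |A − W| = 11.31.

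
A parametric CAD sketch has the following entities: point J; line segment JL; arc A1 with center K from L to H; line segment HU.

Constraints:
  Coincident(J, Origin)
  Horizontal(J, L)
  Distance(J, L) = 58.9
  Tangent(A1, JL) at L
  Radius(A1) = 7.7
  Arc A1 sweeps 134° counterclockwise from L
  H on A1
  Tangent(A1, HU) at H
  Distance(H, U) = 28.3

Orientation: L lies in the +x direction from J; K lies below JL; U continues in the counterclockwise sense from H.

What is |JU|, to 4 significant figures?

80.30

J is at the origin; J and L share the same y with |JL| = 58.9 and L on the +x side, so L = (58.90, 0.000). Tangency of A1 to JL means the radius KL is perpendicular to JL, so K = L + (0, -7.7) = (58.90, -7.700). On A1, L sits at bearing 90° from K; a 134° counterclockwise sweep puts H at bearing 224°, so H = K + 7.7·(cos 224°, sin 224°) = (53.36, -13.05). The tangent condition forces KH to be normal to HU, so HU runs along (−sin 224°, cos 224°); with |HU| = 28.3, U = (73.02, -33.41). Then |JU| = |U − J| = 80.30.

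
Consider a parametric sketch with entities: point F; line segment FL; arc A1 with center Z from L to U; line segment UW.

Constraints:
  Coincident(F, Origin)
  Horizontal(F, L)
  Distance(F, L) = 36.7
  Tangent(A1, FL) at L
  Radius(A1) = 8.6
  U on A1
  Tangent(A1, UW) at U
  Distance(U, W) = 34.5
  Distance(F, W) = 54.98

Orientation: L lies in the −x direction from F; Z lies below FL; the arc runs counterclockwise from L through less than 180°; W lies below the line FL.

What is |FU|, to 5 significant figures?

46.245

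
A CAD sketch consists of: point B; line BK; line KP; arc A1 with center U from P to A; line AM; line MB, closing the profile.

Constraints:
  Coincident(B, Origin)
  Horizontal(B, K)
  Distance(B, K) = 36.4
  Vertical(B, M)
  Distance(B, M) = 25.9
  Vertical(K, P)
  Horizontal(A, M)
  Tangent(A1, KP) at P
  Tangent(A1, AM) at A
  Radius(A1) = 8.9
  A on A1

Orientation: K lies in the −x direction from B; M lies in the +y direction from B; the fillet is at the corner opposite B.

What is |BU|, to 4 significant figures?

32.33

B is at the origin; B and K share the same y with |BK| = 36.4 and K on the −x side, so K = (-36.40, 0.000). BM is vertical with |BM| = 25.9 and M on the +y side, so M = (0.000, 25.90). The virtual corner opposite B is at (-36.40, 25.90). A1 meets KP tangentially, so UP is at right angles to KP and tangency of A1 to AM means the radius UA is perpendicular to AM, with radius 8.9, so the center U sits 8.9 in from both sides at U = (-27.50, 17.00). Then |BU| = |U − B| = 32.33.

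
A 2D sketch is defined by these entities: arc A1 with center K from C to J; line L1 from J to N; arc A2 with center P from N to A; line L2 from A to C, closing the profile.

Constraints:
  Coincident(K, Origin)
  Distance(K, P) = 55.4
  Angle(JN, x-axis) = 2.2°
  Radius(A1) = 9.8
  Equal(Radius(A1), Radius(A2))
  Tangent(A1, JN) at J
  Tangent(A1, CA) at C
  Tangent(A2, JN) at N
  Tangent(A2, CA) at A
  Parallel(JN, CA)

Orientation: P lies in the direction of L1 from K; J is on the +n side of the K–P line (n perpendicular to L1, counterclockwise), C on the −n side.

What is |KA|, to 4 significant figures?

56.26

The slot axis is L1's direction at 2.2°, so u = (cos 2.2°, sin 2.2°) = (0.9993, 0.03839) and n = (−sin 2.2°, cos 2.2°) = (-0.03839, 0.9993). K is at the origin and P lies 55.4 along u from K, so P = 55.4·u = (55.36, 2.127). Tangency of A1 to both parallel lines with radius 9.8 puts J and C at K ± 9.8·n: J = (-0.3762, 9.793), C = (0.3762, -9.793). Equal radii place N and A the same way about P: N = P + 9.8·n = (54.98, 11.92), A = P − 9.8·n = (55.74, -7.666). Then |KA| = |A − K| = 56.26.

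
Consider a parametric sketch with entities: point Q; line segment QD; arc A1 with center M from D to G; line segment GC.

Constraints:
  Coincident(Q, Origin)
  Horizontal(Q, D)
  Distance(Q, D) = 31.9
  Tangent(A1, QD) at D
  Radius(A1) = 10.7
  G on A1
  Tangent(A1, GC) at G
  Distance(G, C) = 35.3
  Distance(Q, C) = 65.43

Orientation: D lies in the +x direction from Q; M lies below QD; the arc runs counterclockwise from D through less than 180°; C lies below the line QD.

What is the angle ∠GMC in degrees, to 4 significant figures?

73.14°

Checks: Q = (0.00, 0.00) ✓; |MG| = 10.70 ✓; ∠(MG, GC) = 90.00° ✓; |GC| = 35.30 ✓; |QC| = 65.43 ✓.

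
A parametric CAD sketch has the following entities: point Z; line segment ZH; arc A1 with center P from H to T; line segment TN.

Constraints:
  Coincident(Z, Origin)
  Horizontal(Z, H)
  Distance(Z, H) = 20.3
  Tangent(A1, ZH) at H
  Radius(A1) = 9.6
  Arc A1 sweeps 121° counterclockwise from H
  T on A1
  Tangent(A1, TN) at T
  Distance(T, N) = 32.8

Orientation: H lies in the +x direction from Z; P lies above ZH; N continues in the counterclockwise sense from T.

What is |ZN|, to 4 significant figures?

44.22

Z is at the origin; Z and H share the same y with |ZH| = 20.3 and H on the +x side, so H = (20.30, 0.000). A1 meets ZH tangentially, so PH is at right angles to ZH, so P = H + (0, 9.6) = (20.30, 9.600). On A1, H sits at bearing -90° from P; a 121° counterclockwise sweep puts T at bearing 31°, so T = P + 9.6·(cos 31°, sin 31°) = (28.53, 14.54). The tangent condition forces PT to be normal to TN, so TN runs along (−sin 31°, cos 31°); with |TN| = 32.8, N = (11.64, 42.66). Then |ZN| = |N − Z| = 44.22.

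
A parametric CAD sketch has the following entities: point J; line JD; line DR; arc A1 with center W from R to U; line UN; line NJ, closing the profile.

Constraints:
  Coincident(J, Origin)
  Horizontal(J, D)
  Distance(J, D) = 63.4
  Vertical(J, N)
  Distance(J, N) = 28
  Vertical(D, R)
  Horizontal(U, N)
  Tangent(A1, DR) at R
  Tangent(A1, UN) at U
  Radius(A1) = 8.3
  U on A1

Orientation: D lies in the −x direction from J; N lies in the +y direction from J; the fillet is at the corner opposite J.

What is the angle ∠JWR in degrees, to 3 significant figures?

160°

J is at the origin; J and D share the same y with |JD| = 63.4 and D on the −x side, so D = (-63.4, 0.00). J and N share the same x with |JN| = 28.0 and N on the +y side, so N = (0.00, 28.0). The virtual corner opposite J is at (-63.4, 28.0). The tangent condition forces WR to be normal to DR and since A1 is tangent to UN there, WU ⟂ UN, with radius 8.3, so the center W sits 8.3 in from both sides at W = (-55.1, 19.7). That places the tangent points at R = (-63.4, 19.7) on DR and U = (-55.1, 28.0) on UN. Then cos ∠JWR = WJ·WR / (|WJ||WR|), giving 160°.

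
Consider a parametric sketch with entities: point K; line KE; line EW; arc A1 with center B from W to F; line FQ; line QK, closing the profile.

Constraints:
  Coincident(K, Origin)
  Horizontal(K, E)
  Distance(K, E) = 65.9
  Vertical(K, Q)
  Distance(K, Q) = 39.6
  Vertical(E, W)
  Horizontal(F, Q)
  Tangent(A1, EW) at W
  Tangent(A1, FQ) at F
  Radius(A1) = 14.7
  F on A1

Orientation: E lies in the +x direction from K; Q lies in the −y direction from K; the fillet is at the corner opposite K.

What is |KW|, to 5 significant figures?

70.447

The virtual corner opposite K is at (65.900, -39.600). Tangency of A1 to EW means the radius BW is perpendicular to EW and since A1 is tangent to FQ there, BF ⟂ FQ, with radius 14.7, so the center B sits 14.7 in from both sides at B = (51.200, -24.900). That places the tangent points at W = (65.900, -24.900) on EW and F = (51.200, -39.600) on FQ. Then |KW| = |W − K| = 70.447.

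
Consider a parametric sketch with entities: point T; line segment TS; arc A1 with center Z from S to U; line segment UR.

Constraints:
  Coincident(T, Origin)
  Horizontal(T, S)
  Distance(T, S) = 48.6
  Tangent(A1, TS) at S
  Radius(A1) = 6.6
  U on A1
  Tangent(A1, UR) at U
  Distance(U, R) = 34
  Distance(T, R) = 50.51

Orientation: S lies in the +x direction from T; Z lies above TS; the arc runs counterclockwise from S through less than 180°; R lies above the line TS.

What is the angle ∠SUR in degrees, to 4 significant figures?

116.6°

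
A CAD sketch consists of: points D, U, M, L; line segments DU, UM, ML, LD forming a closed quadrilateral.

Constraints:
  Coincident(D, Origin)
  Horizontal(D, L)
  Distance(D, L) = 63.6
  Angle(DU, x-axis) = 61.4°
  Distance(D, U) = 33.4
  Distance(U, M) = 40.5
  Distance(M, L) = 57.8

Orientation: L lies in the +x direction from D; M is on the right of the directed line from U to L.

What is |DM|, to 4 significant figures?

12.11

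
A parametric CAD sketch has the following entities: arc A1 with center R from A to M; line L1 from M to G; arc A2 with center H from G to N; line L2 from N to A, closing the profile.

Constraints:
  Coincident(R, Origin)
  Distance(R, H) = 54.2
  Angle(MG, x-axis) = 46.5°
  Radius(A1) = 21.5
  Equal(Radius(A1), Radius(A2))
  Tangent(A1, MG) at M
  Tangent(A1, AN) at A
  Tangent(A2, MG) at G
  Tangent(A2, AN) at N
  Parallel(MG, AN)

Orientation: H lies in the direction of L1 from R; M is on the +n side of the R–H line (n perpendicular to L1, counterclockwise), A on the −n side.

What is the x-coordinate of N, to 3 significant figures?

52.9

The slot axis is L1's direction at 46.5°, so u = (cos 46.5°, sin 46.5°) = (0.688, 0.725) and n = (−sin 46.5°, cos 46.5°) = (-0.725, 0.688). R is at the origin and H lies 54.2 along u from R, so H = 54.2·u = (37.3, 39.3). Tangency of A1 to both parallel lines with radius 21.5 puts M and A at R ± 21.5·n: M = (-15.6, 14.8), A = (15.6, -14.8). Equal radii place G and N the same way about H: G = H + 21.5·n = (21.7, 54.1), N = H − 21.5·n = (52.9, 24.5). So N.x = 52.9.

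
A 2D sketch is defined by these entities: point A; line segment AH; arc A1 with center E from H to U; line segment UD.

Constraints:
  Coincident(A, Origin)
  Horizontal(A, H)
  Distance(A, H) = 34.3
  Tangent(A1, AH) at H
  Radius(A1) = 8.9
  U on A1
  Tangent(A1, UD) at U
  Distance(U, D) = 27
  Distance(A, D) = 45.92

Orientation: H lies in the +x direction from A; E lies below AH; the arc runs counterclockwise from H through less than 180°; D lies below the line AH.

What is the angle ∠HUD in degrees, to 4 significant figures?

132.5°

Checks: |AH| = 34.30 ✓; |EU| = 8.900 ✓; ∠(EU, UD) = 90.00° ✓; |UD| = 27.00 ✓; |AD| = 45.92 ✓.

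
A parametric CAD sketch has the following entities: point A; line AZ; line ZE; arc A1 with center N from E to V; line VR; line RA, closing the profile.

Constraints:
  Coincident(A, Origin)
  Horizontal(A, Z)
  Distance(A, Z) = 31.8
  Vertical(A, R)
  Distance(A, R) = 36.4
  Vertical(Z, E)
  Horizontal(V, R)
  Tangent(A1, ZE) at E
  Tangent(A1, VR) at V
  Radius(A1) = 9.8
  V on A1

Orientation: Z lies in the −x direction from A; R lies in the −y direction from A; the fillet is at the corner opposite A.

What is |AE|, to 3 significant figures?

41.5

A is at the origin; A and Z share the same y with |AZ| = 31.8 and Z on the −x side, so Z = (-31.8, 0.00). A and R share the same x with |AR| = 36.4 and R on the −y side, so R = (0.00, -36.4). The virtual corner opposite A is at (-31.8, -36.4). The tangent condition forces NE to be normal to ZE and tangency of A1 to VR means the radius NV is perpendicular to VR, with radius 9.8, so the center N sits 9.8 in from both sides at N = (-22.0, -26.6). That places the tangent points at E = (-31.8, -26.6) on ZE and V = (-22.0, -36.4) on VR. Then |AE| = |E − A| = 41.5.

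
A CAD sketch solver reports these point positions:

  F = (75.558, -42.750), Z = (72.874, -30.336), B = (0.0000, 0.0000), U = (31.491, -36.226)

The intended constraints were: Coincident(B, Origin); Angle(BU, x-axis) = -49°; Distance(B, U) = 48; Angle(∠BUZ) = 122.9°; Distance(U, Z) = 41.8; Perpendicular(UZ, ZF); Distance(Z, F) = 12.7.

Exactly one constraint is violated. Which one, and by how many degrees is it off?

Perpendicular(UZ, ZF) — off by 4.10°.

B = (0.00, 0.00) ✓; BU at -49.00° ✓; |BU| = 48.00 ✓; ∠BUZ = 122.9° ✓; |UZ| = 41.80 ✓; ∠(UZ, ZF) = 85.90° ✗; |ZF| = 12.70 ✓.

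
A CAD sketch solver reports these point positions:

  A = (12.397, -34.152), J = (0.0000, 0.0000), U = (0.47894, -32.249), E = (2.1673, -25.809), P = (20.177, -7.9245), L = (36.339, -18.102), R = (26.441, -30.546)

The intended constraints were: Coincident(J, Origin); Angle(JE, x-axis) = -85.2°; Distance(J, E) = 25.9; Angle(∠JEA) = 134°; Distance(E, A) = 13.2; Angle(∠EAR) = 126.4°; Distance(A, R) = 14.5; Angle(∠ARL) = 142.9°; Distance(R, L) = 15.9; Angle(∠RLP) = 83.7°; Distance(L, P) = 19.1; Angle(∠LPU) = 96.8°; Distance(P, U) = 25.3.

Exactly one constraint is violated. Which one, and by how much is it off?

Distance(P, U) = 25.3 — off by 6.00.

J = (0.00, 0.00) ✓; JE at -85.20° ✓; |JE| = 25.90 ✓; ∠JEA = 134.0° ✓; |EA| = 13.20 ✓; ∠EAR = 126.4° ✓; |AR| = 14.50 ✓; ∠ARL = 142.9° ✓; |RL| = 15.90 ✓; ∠RLP = 83.70° ✓; |LP| = 19.10 ✓; ∠LPU = 96.80° ✓; |PU| = 31.30 ✗.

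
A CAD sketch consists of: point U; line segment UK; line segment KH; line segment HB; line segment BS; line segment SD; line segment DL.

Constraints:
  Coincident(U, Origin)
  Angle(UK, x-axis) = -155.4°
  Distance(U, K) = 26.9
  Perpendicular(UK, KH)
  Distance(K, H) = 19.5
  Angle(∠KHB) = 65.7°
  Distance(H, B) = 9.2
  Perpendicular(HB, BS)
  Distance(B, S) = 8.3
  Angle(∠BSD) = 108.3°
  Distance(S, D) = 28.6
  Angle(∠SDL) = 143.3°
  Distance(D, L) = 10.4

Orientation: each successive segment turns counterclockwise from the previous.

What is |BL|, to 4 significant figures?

39.58

U is at the origin; UK runs at -155.4° with length 26.9, so K = (-24.46, -11.20). UK is perpendicular to KH, so KH runs at -65.40°; with |KH| = 19.5, H = (-16.34, -28.93). ∠KHB = 65.7° gives HB at 48.90° from the x-axis; with |HB| = 9.2, B = (-10.29, -22.00). HB is perpendicular to BS, so BS runs at 138.9°; with |BS| = 8.3, S = (-16.55, -16.54). ∠BSD = 108.3° gives SD at -149.4° from the x-axis; with |SD| = 28.6, D = (-41.16, -31.10). ∠SDL = 143.3° gives DL at -112.7° from the x-axis; with |DL| = 10.4, L = (-45.18, -40.69). Then |BL| = |L − B| = 39.58.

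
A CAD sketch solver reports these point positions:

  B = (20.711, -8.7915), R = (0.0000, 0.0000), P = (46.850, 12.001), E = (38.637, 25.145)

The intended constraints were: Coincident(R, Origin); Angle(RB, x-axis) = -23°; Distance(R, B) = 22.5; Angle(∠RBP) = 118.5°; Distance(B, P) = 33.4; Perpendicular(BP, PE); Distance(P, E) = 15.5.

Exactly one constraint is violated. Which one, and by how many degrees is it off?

Perpendicular(BP, PE) — off by 6.50°.

R = (0.00, 0.00) ✓; RB at -23.00° ✓; |RB| = 22.50 ✓; ∠RBP = 118.5° ✓; |BP| = 33.40 ✓; ∠(BP, PE) = 83.50° ✗; |PE| = 15.50 ✓.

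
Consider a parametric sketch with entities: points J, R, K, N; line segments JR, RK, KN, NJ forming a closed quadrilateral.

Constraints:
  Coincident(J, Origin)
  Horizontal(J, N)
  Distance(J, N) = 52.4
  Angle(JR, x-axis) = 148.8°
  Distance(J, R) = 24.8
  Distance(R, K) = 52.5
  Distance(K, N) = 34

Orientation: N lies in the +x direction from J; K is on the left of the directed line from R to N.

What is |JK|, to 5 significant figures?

39.117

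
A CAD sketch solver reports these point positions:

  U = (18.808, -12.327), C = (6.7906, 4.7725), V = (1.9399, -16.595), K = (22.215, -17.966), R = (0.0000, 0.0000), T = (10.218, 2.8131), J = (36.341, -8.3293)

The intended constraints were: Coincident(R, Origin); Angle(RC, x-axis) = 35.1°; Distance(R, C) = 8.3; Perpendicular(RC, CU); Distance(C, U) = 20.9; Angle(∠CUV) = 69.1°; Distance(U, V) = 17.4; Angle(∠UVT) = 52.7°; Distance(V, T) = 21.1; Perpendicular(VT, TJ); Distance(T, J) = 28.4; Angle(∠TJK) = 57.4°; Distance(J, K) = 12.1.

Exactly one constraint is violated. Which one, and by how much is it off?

Distance(J, K) = 12.1 — off by 5.00.

R = (0.00, 0.00) ✓; RC at 35.10° ✓; |RC| = 8.300 ✓; ∠(RC, CU) = 90.00° ✓; |CU| = 20.90 ✓; ∠CUV = 69.10° ✓; |UV| = 17.40 ✓; ∠UVT = 52.70° ✓; |VT| = 21.10 ✓; ∠(VT, TJ) = 90.00° ✓; |TJ| = 28.40 ✓; ∠TJK = 57.40° ✓; |JK| = 17.10 ✗.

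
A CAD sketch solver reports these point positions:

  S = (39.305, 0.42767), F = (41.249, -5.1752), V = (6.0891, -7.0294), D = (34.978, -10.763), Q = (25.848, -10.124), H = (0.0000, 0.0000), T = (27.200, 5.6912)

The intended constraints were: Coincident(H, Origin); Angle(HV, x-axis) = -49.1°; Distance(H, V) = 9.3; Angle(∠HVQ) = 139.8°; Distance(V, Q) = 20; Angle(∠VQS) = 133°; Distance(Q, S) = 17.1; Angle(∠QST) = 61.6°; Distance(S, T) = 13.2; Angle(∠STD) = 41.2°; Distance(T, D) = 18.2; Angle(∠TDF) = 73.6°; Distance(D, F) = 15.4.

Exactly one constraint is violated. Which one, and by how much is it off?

Distance(D, F) = 15.4 — off by 7.00.

H = (0.00, 0.00) ✓; HV at -49.10° ✓; |HV| = 9.300 ✓; ∠HVQ = 139.8° ✓; |VQ| = 20.00 ✓; ∠VQS = 133.0° ✓; |QS| = 17.10 ✓; ∠QST = 61.60° ✓; |ST| = 13.20 ✓; ∠STD = 41.20° ✓; |TD| = 18.20 ✓; ∠TDF = 73.60° ✓; |DF| = 8.399 ✗.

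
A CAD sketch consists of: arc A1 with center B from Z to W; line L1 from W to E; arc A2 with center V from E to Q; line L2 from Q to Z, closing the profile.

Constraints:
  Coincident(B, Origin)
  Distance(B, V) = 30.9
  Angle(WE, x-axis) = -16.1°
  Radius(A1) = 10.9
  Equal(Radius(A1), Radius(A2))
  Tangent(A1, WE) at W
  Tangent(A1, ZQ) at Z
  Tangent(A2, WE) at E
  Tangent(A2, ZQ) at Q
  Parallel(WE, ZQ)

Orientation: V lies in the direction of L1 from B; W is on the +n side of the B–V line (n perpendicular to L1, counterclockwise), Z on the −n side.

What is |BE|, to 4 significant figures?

32.77

Tangency of A1 to both parallel lines with radius 10.9 puts W and Z at B ± 10.9·n: W = (3.023, 10.47), Z = (-3.023, -10.47). Equal radii place E and Q the same way about V: E = V + 10.9·n = (32.71, 1.903), Q = V − 10.9·n = (26.67, -19.04). Then |BE| = |E − B| = 32.77.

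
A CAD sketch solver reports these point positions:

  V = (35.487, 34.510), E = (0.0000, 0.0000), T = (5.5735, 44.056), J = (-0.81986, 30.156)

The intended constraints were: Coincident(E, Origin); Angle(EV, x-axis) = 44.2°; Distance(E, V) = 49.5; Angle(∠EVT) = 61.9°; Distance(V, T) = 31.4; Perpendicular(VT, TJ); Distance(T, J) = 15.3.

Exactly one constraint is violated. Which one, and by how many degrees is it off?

Perpendicular(VT, TJ) — off by 7.00°.

E = (0.00, 0.00) ✓; EV at 44.20° ✓; |EV| = 49.50 ✓; ∠EVT = 61.90° ✓; |VT| = 31.40 ✓; ∠(VT, TJ) = 83.00° ✗; |TJ| = 15.30 ✓.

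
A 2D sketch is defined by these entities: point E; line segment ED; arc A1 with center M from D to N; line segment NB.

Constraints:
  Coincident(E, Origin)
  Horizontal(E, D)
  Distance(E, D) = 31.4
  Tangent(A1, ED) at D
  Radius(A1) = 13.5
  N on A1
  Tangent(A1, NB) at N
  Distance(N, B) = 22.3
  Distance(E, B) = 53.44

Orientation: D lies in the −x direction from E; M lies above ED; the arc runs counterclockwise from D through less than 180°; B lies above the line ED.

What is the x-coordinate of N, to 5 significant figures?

-21.427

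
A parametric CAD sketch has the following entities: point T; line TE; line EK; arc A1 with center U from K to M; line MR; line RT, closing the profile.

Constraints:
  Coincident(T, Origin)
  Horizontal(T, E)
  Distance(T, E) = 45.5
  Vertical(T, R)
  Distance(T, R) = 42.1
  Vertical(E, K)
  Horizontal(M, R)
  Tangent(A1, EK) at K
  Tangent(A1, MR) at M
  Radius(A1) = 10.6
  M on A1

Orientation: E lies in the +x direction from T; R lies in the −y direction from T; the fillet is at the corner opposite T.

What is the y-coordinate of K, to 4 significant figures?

-31.50

T is at the origin; TE is horizontal with |TE| = 45.5 and E on the +x side, so E = (45.50, 0.000). TR is vertical with |TR| = 42.1 and R on the −y side, so R = (0.000, -42.10). The virtual corner opposite T is at (45.50, -42.10). A1 meets EK tangentially, so UK is at right angles to EK and the tangent condition forces UM to be normal to MR, with radius 10.6, so the center U sits 10.6 in from both sides at U = (34.90, -31.50). That places the tangent points at K = (45.50, -31.50) on EK and M = (34.90, -42.10) on MR. So K.y = -31.50.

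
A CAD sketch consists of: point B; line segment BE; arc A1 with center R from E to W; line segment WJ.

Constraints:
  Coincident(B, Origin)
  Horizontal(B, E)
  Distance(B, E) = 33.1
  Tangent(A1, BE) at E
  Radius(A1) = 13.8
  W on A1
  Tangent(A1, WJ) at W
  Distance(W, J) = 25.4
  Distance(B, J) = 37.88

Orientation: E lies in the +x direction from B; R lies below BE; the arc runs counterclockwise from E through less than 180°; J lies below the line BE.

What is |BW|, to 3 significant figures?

22.3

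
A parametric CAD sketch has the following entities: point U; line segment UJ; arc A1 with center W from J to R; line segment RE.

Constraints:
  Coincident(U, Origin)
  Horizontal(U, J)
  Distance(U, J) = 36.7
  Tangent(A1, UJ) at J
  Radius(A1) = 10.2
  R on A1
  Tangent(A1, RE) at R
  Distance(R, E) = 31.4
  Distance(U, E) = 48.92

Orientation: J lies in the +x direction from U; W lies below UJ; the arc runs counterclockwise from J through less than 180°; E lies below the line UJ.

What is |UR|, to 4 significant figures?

28.34

U is at the origin; UJ is horizontal with |UJ| = 36.7 and J on the +x side, so J = (36.70, 0.000). Since A1 is tangent to UJ there, WJ ⟂ UJ, so W = J + (0, -10.2) = (36.70, -10.20). Since WR ⟂ RE (tangency), |WE| = √(10.2² + 31.4²) = 33.02 regardless of where R sits on A1. So E lies on both circle(U, 48.92) and circle(W, 33.02); the below-UJ intersection is E = (26.01, -41.44). R is the foot of the tangent from E: R = (26.50, -10.04).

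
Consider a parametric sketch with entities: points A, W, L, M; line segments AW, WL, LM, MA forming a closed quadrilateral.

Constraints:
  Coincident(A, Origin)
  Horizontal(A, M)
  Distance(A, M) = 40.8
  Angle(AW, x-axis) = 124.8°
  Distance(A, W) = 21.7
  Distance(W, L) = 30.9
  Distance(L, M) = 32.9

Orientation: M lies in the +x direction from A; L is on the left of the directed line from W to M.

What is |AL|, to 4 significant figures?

29.71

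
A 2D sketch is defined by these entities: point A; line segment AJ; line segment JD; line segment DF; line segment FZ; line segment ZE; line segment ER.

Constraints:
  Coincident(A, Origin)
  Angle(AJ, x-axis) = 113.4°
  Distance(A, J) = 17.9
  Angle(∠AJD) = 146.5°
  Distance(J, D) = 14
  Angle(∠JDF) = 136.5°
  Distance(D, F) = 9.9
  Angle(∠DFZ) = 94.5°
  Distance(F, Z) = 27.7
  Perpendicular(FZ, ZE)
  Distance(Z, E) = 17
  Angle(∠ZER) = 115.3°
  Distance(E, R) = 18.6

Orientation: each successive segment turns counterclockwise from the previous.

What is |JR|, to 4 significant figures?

5.075

A is at the origin; AJ runs at 113.4° with length 17.9, so J = (-7.109, 16.43). ∠AJD = 146.5° gives JD at 146.9° from the x-axis; with |JD| = 14.0, D = (-18.84, 24.07). ∠JDF = 136.5° gives DF at -169.6° from the x-axis; with |DF| = 9.9, F = (-28.57, 22.29). ∠DFZ = 94.5° gives FZ at -84.10° from the x-axis; with |FZ| = 27.7, Z = (-25.73, -5.267). FZ ⟂ ZE, so ZE runs at 5.900°; with |ZE| = 17.0, E = (-8.817, -3.520). ∠ZER = 115.3° gives ER at 70.60° from the x-axis; with |ER| = 18.6, R = (-2.639, 14.02). Then |JR| = |R − J| = 5.075.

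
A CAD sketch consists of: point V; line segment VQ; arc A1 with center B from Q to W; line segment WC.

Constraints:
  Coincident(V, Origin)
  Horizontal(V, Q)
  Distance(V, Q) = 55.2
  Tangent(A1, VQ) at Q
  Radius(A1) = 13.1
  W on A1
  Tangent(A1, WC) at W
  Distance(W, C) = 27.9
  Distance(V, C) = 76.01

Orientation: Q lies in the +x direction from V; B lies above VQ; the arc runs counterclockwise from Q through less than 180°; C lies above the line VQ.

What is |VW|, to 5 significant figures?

69.825

Checks: V = (0.00, 0.00) ✓; |BW| = 13.10 ✓; ∠(BW, WC) = 90.00° ✓; |WC| = 27.90 ✓; |VC| = 76.01 ✓.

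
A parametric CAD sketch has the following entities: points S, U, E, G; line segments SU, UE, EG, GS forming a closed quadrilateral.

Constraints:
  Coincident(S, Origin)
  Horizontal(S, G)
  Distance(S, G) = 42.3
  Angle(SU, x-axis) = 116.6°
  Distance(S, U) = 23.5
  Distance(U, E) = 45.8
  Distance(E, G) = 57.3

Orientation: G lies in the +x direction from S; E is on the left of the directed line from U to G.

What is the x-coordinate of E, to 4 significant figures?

21.77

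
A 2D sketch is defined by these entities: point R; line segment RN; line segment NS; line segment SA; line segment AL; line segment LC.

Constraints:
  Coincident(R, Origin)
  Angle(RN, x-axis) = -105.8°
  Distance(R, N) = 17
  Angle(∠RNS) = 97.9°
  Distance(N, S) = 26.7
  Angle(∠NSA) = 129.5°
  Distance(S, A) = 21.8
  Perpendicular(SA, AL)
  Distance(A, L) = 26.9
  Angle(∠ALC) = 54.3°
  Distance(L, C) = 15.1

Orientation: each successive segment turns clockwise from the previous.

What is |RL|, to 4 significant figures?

27.98

R is at the origin; RN runs at -105.8° with length 17.0, so N = (-4.629, -16.36). ∠RNS = 97.9° gives NS at 172.1° from the x-axis; with |NS| = 26.7, S = (-31.08, -12.69). ∠NSA = 129.5° gives SA at 121.6° from the x-axis; with |SA| = 21.8, A = (-42.50, 5.880). SA ⟂ AL, so AL runs at 31.60°; with |AL| = 26.9, L = (-19.59, 19.97). Then |RL| = |L − R| = 27.98.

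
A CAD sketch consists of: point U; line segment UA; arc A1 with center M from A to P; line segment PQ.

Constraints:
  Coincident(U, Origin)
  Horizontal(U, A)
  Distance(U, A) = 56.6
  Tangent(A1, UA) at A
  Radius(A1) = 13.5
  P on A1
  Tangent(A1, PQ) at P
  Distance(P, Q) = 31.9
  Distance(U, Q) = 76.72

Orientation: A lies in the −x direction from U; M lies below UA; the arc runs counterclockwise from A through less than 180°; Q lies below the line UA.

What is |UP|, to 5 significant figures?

71.659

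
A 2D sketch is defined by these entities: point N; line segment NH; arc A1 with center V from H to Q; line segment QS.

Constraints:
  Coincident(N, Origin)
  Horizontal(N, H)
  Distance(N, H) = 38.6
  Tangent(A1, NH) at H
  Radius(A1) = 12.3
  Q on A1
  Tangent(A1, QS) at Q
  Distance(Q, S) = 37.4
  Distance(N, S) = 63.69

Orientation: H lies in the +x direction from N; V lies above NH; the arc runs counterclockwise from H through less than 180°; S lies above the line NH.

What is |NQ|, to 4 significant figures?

52.80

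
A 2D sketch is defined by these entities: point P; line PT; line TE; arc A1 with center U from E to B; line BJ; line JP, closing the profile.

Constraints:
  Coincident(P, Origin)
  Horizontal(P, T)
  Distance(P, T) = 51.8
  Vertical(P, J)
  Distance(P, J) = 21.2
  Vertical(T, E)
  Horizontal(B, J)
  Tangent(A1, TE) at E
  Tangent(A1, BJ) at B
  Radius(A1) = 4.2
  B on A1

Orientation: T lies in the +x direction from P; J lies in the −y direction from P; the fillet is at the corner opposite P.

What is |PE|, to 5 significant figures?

54.518

P is at the origin; P and T share the same y with |PT| = 51.8 and T on the +x side, so T = (51.800, 0.0000). P and J share the same x with |PJ| = 21.2 and J on the −y side, so J = (0.0000, -21.200). The virtual corner opposite P is at (51.800, -21.200). A1 meets TE tangentially, so UE is at right angles to TE and since A1 is tangent to BJ there, UB ⟂ BJ, with radius 4.2, so the center U sits 4.2 in from both sides at U = (47.600, -17.000). That places the tangent points at E = (51.800, -17.000) on TE and B = (47.600, -21.200) on BJ. Then |PE| = |E − P| = 54.518.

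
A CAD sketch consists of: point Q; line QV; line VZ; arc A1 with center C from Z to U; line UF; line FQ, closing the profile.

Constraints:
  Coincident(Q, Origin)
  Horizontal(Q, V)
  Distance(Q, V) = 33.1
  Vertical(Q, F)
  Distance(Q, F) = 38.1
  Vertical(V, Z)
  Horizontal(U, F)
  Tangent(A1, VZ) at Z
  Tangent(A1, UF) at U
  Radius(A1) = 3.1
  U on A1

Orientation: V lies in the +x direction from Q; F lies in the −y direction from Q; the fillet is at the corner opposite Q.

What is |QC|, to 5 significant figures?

46.098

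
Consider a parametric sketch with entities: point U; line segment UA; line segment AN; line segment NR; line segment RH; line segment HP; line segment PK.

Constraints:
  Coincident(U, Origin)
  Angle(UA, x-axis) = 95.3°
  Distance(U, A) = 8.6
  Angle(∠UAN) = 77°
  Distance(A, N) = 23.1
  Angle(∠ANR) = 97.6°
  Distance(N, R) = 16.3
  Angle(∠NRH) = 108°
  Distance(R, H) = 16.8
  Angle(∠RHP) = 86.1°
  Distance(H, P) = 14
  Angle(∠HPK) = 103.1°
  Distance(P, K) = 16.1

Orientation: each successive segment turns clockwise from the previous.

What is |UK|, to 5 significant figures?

17.725

U is at the origin; UA runs at 95.3° with length 8.6, so A = (-0.79439, 8.5632). ∠UAN = 77.0° gives AN at -7.7000° from the x-axis; with |AN| = 23.1, N = (22.097, 5.4682). ∠ANR = 97.6° gives NR at -90.100° from the x-axis; with |NR| = 16.3, R = (22.069, -10.832). ∠NRH = 108.0° gives RH at -162.10° from the x-axis; with |RH| = 16.8, H = (6.0821, -15.995). ∠RHP = 86.1° gives HP at 104.00° from the x-axis; with |HP| = 14.0, P = (2.6952, -2.4113). ∠HPK = 103.1° gives PK at 27.100° from the x-axis; with |PK| = 16.1, K = (17.028, 4.9230). Then |UK| = |K − U| = 17.725.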